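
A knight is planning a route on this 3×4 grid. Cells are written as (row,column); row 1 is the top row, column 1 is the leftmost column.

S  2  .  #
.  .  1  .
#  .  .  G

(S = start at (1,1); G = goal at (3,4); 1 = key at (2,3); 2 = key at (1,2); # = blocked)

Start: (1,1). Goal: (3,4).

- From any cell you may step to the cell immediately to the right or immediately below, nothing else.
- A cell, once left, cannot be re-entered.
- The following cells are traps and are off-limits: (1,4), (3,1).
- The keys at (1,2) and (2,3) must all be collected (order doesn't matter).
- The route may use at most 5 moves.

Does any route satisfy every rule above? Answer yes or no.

One route that works: (1,1) → (1,2) → (2,2) → (2,3) → (3,3) → (3,4).

yes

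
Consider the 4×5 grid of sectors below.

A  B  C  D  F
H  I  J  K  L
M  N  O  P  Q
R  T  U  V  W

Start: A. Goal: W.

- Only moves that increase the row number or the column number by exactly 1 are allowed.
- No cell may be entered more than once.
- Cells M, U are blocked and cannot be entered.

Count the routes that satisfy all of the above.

23

A right/down-only route from A to W makes exactly 3 down-moves and 4 right-moves in some order.
With no other constraints that would be C(7,3) = 35 routes.
Subtract routes through each blocked cell (inclusion–exclusion for overlaps): − through M: 5 − through U: 10 + through M&U: 3 → 23.
That gives 23 routes.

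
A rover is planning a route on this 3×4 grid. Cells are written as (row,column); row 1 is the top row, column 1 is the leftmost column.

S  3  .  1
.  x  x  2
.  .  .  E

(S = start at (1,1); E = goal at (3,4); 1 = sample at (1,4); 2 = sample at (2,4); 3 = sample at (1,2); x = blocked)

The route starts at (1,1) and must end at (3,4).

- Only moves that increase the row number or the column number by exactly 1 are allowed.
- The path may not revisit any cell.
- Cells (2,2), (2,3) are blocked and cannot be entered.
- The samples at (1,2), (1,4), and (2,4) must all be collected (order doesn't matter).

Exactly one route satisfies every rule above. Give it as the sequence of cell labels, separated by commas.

(1,1), (1,2), (1,3), (1,4), (2,4), (3,4)

Moves only go right or down, so the column and row indices never decrease.
Route from (1,1): 3× right (reaching (1,4)), 2× down (reaching (3,4)) — 5 moves in all.
Check: all required cells visited.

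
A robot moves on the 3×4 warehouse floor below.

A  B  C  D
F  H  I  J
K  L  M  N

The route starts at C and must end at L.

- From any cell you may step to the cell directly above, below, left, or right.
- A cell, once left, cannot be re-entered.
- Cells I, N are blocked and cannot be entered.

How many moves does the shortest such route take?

3

The Manhattan distance from C to L is |1−3| + |3−2| = 3, so at least 3 moves are needed.
A route of 3 moves achieves this: C → B → H → L.
Since 3 matches the lower bound, it is optimal.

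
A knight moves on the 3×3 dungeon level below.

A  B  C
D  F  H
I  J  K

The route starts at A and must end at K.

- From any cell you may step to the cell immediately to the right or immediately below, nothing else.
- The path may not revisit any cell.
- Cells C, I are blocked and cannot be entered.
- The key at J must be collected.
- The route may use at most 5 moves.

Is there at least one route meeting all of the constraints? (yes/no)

One route that works: A → D → F → J → K.

yes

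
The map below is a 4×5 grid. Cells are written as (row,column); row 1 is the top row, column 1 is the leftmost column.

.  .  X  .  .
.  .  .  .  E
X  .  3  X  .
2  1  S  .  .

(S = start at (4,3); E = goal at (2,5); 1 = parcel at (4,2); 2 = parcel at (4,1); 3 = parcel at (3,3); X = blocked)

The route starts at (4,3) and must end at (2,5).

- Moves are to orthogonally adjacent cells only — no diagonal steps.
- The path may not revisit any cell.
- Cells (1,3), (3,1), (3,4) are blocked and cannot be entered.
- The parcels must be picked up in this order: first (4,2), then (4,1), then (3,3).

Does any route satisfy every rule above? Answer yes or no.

(4,1) must be visited but has only one open neighbour ((4,2)), and it is neither the start nor the goal — the route would have to enter and leave through (4,2), re-entering it.

no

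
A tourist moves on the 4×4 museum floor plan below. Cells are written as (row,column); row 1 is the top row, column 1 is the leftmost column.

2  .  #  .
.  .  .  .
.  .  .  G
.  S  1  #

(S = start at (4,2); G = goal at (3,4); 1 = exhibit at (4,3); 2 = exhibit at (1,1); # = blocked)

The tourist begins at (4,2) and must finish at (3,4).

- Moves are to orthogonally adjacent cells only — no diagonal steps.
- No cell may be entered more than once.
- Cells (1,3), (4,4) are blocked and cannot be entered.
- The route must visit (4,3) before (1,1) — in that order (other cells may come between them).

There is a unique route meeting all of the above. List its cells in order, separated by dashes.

(4,2) - (4,3) - (3,3) - (3,2) - (3,1) - (2,1) - (1,1) - (1,2) - (2,2) - (2,3) - (2,4) - (3,4)

The waypoints must appear in the order (4,3), (1,1), with no cell reused.
Route from (4,2): right to (4,3), up to (3,3), 2× left (reaching (3,1)), 2× up (reaching (1,1)), right to (1,2), down to (2,2), 2× right (reaching (2,4)), down to (3,4) — 11 moves in all.
Check: order respected (1 at step 1, 2 at step 6).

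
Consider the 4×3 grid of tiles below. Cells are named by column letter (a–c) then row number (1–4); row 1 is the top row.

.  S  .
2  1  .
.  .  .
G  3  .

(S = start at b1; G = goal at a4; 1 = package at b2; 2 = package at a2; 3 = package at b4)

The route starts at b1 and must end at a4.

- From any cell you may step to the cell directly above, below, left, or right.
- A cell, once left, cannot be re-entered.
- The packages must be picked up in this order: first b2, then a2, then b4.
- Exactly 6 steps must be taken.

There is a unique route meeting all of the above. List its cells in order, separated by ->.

The waypoints must appear in the order b2, a2, b4, with no cell reused.
Route from b1: down 1 to b2, left 1 to a2, down 1 to a3, right 1 to b3, down 1 to b4, left 1 to a4 — 6 moves in all.
Check: order respected (1 at step 1, 2 at step 2, 3 at step 5); 6 moves as required.

b1 -> b2 -> a2 -> a3 -> b3 -> b4 -> a4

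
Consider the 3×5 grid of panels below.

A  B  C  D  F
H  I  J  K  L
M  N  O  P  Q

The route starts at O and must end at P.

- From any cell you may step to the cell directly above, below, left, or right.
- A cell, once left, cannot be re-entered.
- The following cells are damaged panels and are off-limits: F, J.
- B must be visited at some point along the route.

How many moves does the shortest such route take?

Any route passes through B somewhere between O and P. Summing Manhattan distances along the two legs (O → B → P) gives a lower bound of 3 + 4 = 7 moves.
A route of 7 moves achieves this: O → N → I → B → C → D → K → P.
Since 7 matches the lower bound, it is optimal.

7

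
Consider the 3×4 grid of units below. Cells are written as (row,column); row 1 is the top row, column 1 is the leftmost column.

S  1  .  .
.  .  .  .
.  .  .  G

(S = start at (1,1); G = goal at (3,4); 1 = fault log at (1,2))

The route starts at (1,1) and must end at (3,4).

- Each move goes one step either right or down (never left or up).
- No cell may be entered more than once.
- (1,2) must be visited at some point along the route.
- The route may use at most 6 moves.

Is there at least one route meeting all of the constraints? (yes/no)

yes

One route that works: (1,1) → (1,2) → (2,2) → (3,2) → (3,3) → (3,4).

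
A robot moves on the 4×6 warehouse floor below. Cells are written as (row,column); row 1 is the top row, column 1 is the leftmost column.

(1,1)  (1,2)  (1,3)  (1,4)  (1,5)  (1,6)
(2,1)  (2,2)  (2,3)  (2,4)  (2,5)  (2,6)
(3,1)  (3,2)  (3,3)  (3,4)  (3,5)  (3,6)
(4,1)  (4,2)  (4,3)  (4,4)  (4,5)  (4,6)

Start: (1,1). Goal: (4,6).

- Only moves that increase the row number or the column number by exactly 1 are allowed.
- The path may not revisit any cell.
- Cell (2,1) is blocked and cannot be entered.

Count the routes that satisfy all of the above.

35

A right/down-only route from (1,1) to (4,6) makes exactly 3 down-moves and 5 right-moves in some order.
With no other constraints that would be C(8,3) = 56 routes.
Subtract routes through each blocked cell (inclusion–exclusion for overlaps): − through (2,1): 21 → 35.
That gives 35 routes.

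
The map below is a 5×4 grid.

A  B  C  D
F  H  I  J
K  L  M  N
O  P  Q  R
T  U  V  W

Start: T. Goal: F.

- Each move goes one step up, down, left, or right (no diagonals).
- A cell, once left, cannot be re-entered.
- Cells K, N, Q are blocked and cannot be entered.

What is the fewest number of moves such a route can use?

The Manhattan distance from T to F is |5−2| + |1−1| = 3, so at least 3 moves are needed.
That bound ignores the blocked cells. Measuring each leg by the fewest moves that actually steer around them (T→F: 5) raises the lower bound to 5.
A route of 5 moves exists: T → O → P → L → H → F.
Since 5 matches that lower bound, it is optimal.

5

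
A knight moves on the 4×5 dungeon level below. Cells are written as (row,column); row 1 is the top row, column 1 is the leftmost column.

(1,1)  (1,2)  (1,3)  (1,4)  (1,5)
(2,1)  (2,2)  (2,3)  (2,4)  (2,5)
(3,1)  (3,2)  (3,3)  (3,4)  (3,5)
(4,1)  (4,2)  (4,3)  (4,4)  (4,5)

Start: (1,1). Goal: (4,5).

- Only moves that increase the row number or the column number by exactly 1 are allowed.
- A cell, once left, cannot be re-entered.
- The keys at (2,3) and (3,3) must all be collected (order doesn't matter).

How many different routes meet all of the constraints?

A right/down-only route from (1,1) to (4,5) makes exactly 3 down-moves and 4 right-moves in some order.
With no other constraints that would be C(7,3) = 35 routes.
A monotone route can only reach the required cells in the order (2,3), (3,3), so split there and multiply the segment counts: (1,1)→(2,3): 3; (2,3)→(3,3): 1; (3,3)→(4,5): 3; product = 9.
That gives 9 routes.

9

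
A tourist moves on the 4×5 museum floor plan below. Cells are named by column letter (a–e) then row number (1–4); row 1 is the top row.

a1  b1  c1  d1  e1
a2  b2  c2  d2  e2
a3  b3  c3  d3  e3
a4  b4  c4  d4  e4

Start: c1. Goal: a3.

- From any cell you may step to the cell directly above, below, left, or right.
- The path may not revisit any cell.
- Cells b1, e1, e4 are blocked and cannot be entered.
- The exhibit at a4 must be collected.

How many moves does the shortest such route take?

Any route passes through a4 somewhere between c1 and a3. Summing Manhattan distances along the two legs (c1 → a4 → a3) gives a lower bound of 5 + 1 = 6 moves.
A route of 6 moves achieves this: c1 → c2 → c3 → c4 → b4 → a4 → a3.
Since 6 matches the lower bound, it is optimal.

6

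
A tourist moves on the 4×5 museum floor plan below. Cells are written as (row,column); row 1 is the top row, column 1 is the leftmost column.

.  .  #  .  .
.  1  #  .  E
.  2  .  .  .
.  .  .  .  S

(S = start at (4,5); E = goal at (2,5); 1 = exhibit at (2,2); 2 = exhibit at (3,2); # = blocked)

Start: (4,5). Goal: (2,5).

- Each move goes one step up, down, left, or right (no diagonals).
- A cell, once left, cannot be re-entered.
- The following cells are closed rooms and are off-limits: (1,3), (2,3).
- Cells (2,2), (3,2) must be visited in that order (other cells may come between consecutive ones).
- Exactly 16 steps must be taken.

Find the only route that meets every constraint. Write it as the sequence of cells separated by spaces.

(4,5) (4,4) (4,3) (4,2) (4,1) (3,1) (2,1) (1,1) (1,2) (2,2) (3,2) (3,3) (3,4) (2,4) (1,4) (1,5) (2,5)

The waypoints must appear in the order (2,2), (3,2), with no cell reused.
Route from (4,5): 4× left (reaching (4,1)), 3× up (reaching (1,1)), right to (1,2), 2× down (reaching (3,2)), 2× right (reaching (3,4)), 2× up (reaching (1,4)), right to (1,5), down to (2,5) — 16 moves in all.
Check: order respected (1 at step 9, 2 at step 10); 16 moves as required.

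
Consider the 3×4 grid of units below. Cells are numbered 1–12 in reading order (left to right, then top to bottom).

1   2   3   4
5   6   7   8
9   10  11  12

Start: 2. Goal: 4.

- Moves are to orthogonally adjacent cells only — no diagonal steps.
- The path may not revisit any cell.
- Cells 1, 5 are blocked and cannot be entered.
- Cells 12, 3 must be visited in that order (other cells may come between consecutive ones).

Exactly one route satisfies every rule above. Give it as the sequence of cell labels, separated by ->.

2 -> 6 -> 10 -> 11 -> 12 -> 8 -> 7 -> 3 -> 4

The waypoints must appear in the order 12, 3, with no cell reused.
Route from 2: down 2 to 10, right 2 to 12, up 1 to 8, left 1 to 7, up 1 to 3, right 1 to 4 — 8 moves in all.
Check: order respected (12 at step 4, 3 at step 7).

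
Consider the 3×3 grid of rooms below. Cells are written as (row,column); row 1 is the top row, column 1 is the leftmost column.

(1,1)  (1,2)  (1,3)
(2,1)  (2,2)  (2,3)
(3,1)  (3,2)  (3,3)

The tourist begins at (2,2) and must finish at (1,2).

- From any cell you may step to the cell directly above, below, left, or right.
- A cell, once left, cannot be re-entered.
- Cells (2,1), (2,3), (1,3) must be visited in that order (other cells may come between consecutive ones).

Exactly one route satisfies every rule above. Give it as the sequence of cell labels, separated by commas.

The waypoints must appear in the order (2,1), (2,3), (1,3), with no cell reused.
Route from (2,2): left to (2,1), down to (3,1), 2× right (reaching (3,3)), 2× up (reaching (1,3)), left to (1,2) — 7 moves in all.
Check: order respected ((2,1) at step 1, (2,3) at step 5, (1,3) at step 6).

(2,2), (2,1), (3,1), (3,2), (3,3), (2,3), (1,3), (1,2)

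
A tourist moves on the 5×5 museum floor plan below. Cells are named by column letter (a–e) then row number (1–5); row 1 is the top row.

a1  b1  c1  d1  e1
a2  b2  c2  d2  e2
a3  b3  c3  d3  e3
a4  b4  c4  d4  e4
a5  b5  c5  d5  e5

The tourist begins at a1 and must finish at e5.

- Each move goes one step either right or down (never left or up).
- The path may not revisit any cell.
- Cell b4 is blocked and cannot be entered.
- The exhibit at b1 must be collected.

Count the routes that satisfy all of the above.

A right/down-only route from a1 to e5 makes exactly 4 down-moves and 4 right-moves in some order.
With no other constraints that would be C(8,4) = 70 routes.
Split at b1 and multiply the segment counts (each segment already excludes blocked cells): a1→b1: 1; b1→e5: 31; product = 31.
That gives 31 routes.

31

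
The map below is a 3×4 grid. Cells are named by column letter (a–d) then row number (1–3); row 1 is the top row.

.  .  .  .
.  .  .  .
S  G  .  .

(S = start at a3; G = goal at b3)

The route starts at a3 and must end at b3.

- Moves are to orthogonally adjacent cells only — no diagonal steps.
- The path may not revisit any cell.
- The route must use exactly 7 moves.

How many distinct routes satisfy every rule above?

Need simple routes of exactly 7 moves from a3 to b3 (Manhattan distance 1, so 3 moves are spent on a detour and 3 undoing it).
Enumerating: a3 a2 a1 b1 b2 c2 c3 b3 | a3 a2 a1 b1 c1 c2 c3 b3 | a3 a2 a1 b1 c1 c2 b2 b3 | a3 a2 b2 b1 c1 c2 c3 b3 | a3 a2 b2 c2 d2 d3 c3 b3.
That gives 5 routes.

5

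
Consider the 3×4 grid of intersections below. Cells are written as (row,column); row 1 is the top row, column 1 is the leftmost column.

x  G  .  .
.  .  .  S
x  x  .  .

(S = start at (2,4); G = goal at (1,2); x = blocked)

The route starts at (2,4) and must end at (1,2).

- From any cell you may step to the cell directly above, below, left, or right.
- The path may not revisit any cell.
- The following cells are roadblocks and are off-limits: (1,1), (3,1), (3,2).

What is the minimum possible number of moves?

The Manhattan distance from (2,4) to (1,2) is |2−1| + |4−2| = 3, so at least 3 moves are needed.
A route of 3 moves achieves this: (2,4) → (1,4) → (1,3) → (1,2).
Since 3 matches the lower bound, it is optimal.

3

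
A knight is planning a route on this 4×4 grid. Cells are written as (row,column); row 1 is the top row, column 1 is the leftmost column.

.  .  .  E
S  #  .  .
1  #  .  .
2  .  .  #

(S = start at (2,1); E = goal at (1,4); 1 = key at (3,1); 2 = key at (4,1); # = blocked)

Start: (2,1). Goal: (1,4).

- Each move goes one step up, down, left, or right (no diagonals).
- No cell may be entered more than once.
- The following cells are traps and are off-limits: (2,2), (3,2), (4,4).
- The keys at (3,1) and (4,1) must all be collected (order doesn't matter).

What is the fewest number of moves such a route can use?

8

Any route passes through (3,1) and (4,1) in some order between (2,1) and (1,4). Summing Manhattan distances along each leg and taking the cheapest ordering ((2,1) → (3,1) → (4,1) → (1,4)) gives a lower bound of 1 + 1 + 6 = 8 moves.
A route of 8 moves achieves this: (2,1) → (3,1) → (4,1) → (4,2) → (4,3) → (3,3) → (2,3) → (1,3) → (1,4).
Since 8 matches the lower bound, it is optimal.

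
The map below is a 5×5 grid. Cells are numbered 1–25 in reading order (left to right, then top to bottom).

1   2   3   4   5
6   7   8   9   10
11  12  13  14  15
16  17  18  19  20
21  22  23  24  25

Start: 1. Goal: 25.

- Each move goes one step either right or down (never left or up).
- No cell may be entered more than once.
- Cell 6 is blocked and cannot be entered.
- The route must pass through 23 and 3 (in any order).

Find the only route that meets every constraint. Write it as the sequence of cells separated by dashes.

1 - 2 - 3 - 8 - 13 - 18 - 23 - 24 - 25

Moves only go right or down, so the column and row indices never decrease.
Route from 1: 2× right (reaching 3), 4× down (reaching 23), 2× right (reaching 25) — 8 moves in all.
Check: all required cells visited.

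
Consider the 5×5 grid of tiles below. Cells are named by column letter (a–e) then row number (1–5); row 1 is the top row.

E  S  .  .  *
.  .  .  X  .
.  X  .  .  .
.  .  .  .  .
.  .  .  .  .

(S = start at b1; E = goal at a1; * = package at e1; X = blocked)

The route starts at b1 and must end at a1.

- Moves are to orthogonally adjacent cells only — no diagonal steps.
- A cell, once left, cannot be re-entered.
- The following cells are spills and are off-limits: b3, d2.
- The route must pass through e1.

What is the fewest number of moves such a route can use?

11

Any route passes through e1 somewhere between b1 and a1. Summing Manhattan distances along the two legs (b1 → e1 → a1) gives a lower bound of 3 + 4 = 7 moves.
The shortest route satisfying every rule uses 11 moves: b1 → c1 → d1 → e1 → e2 → e3 → d3 → c3 → c2 → b2 → a2 → a1.
The no-revisit rule (legs can't share cells) pushes the minimum above the 7-move bound; an exhaustive check rules out every length from 7 to 10 (on a 4-connected grid the length of any start-to-goal walk has the same parity as the Manhattan bound, so only lengths 7, 9, 11, … need checking), leaving 11 as the minimum.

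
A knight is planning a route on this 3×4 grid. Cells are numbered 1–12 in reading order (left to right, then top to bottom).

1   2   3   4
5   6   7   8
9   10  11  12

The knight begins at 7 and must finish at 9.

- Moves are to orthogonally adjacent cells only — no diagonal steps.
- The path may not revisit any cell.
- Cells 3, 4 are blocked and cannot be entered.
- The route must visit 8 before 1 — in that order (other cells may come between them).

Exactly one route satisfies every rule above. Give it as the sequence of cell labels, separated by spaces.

The waypoints must appear in the order 8, 1, with no cell reused.
Route from 7: right to 8, down to 12, 2× left (reaching 10), 2× up (reaching 2), left to 1, 2× down (reaching 9) — 9 moves in all.
Check: order respected (8 at step 1, 1 at step 7).

7 8 12 11 10 6 2 1 5 9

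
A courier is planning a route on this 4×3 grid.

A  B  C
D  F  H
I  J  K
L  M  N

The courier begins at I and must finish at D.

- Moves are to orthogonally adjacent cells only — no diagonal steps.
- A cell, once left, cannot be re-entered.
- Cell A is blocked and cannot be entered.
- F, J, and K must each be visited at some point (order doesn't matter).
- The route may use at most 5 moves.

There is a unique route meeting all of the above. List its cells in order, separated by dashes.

I - J - K - H - F - D

The 5-move cap with required stops at F, J, K leaves no slack for detours.
Route from I: 2× right (reaching K), up to H, 2× left (reaching D) — 5 moves in all.
Check: all required cells visited; 5 ≤ 5 moves.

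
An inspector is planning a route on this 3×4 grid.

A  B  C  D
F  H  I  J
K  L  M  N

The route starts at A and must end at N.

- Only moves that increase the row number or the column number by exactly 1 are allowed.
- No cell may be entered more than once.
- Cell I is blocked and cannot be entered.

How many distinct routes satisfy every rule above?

A right/down-only route from A to N makes exactly 2 down-moves and 3 right-moves in some order.
With no other constraints that would be C(5,2) = 10 routes.
Subtract routes through each blocked cell (inclusion–exclusion for overlaps): − through I: 6 → 4.
That gives 4 routes.

4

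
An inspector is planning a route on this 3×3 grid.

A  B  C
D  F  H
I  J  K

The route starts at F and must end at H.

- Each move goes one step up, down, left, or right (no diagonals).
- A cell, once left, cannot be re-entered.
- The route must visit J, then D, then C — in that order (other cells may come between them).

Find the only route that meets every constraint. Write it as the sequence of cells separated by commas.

The waypoints must appear in the order J, D, C, with no cell reused.
Route from F: down to J, left to I, 2× up (reaching A), 2× right (reaching C), down to H — 7 moves in all.
Check: order respected (J at step 1, D at step 3, C at step 6).

F, J, I, D, A, B, C, H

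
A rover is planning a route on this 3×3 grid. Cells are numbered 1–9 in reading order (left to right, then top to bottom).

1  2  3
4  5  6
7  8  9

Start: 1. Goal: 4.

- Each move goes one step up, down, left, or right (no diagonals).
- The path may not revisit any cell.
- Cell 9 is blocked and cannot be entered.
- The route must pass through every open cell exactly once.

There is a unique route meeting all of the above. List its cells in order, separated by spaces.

1 2 3 6 5 8 7 4

Need to visit all 8 open cells exactly once, starting at 1 and ending at 4.
Route from 1: right 2 to 3, down 1 to 6, left 1 to 5, down 1 to 8, left 1 to 7, up 1 to 4 — 7 moves in all.
Check: all 8 open cells covered.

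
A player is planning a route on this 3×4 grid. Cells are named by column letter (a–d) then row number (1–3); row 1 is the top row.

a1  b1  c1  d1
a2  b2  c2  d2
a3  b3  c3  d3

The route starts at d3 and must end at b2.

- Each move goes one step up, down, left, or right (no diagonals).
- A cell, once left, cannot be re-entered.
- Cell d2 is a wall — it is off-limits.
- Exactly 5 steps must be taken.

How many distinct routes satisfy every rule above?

Need simple routes of exactly 5 moves from d3 to b2 (Manhattan distance 3, so 1 moves are spent on a detour and 1 undoing it).
Enumerating: d3 c3 c2 c1 b1 b2 | d3 c3 b3 a3 a2 b2.
That gives 2 routes.

2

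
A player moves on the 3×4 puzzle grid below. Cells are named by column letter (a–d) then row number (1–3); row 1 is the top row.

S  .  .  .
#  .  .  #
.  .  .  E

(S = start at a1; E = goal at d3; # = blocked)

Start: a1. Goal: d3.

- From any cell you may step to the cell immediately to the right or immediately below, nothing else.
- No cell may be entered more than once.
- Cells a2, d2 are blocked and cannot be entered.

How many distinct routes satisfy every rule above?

3

A right/down-only route from a1 to d3 makes exactly 2 down-moves and 3 right-moves in some order.
With no other constraints that would be C(5,2) = 10 routes.
Subtract routes through each blocked cell (inclusion–exclusion for overlaps): − through a2: 4 − through d2: 4 + through a2&d2: 1 → 3.
That gives 3 routes.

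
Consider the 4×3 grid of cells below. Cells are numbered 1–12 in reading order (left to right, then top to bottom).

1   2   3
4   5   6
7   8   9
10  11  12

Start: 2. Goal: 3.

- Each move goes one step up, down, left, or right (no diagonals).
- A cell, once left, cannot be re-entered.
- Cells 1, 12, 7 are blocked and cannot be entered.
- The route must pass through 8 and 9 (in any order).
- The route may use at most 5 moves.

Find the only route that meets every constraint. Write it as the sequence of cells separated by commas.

2, 5, 8, 9, 6, 3

Any route must reach 8 and 9 and still end at 3 within 5 moves, so the order of the required stops is forced.
Route from 2: 2× down (reaching 8), right to 9, 2× up (reaching 3) — 5 moves in all.
Check: all required cells visited; 5 ≤ 5 moves.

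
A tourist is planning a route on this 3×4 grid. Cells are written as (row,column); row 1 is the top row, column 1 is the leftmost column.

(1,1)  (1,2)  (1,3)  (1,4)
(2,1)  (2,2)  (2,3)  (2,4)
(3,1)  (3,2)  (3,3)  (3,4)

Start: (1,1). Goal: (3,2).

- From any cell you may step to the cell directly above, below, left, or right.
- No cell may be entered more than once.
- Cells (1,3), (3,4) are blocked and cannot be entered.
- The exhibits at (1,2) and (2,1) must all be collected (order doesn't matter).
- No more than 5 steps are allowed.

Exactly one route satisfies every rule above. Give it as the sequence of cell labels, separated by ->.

The 5-move cap with required stops at (1,2), (2,1) leaves no slack for detours.
Route from (1,1): right to (1,2), down to (2,2), left to (2,1), down to (3,1), right to (3,2) — 5 moves in all.
Check: all required cells visited; 5 ≤ 5 moves.

(1,1) -> (1,2) -> (2,2) -> (2,1) -> (3,1) -> (3,2)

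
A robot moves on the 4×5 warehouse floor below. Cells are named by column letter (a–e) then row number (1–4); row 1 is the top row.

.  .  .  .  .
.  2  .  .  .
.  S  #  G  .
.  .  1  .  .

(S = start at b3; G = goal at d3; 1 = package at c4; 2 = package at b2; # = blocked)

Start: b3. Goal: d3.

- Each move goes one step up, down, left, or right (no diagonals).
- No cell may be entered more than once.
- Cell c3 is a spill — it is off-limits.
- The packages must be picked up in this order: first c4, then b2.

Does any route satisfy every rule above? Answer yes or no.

One route that works: b3 → b4 → c4 → d4 → e4 → e3 → e2 → e1 → d1 → c1 → b1 → b2 → c2 → d2 → d3.

yes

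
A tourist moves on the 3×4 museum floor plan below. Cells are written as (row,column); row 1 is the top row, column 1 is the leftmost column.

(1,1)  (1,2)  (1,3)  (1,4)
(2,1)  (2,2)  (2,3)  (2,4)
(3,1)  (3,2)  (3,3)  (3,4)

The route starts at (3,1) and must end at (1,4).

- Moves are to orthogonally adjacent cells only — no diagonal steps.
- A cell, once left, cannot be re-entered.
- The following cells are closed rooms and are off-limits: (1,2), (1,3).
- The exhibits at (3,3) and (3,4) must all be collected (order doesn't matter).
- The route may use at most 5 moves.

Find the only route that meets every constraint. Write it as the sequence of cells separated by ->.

Any route must reach (3,3) and (3,4) and still end at (1,4) within 5 moves, so the order of the required stops is forced.
Route from (3,1): right 3 to (3,4), up 2 to (1,4) — 5 moves in all.
Check: all required cells visited; 5 ≤ 5 moves.

(3,1) -> (3,2) -> (3,3) -> (3,4) -> (2,4) -> (1,4)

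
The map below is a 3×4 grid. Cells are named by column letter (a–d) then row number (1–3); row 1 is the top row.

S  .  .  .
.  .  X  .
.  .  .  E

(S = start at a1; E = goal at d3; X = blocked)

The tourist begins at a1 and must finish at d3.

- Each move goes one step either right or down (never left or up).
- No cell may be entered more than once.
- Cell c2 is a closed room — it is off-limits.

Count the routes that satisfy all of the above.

4

A right/down-only route from a1 to d3 makes exactly 2 down-moves and 3 right-moves in some order.
With no other constraints that would be C(5,2) = 10 routes.
Subtract routes through each blocked cell (inclusion–exclusion for overlaps): − through c2: 6 → 4.
That gives 4 routes.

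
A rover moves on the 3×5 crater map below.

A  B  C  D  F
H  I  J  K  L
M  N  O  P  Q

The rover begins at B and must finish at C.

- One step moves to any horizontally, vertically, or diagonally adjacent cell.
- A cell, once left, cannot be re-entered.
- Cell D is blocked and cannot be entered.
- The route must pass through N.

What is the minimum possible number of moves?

4

Any route passes through N somewhere between B and C. Summing Chebyshev distances along the two legs (B → N → C) gives a lower bound of 2 + 2 = 4 moves.
A route of 4 moves achieves this: B → H → N → I → C.
Since 4 matches the lower bound, it is optimal.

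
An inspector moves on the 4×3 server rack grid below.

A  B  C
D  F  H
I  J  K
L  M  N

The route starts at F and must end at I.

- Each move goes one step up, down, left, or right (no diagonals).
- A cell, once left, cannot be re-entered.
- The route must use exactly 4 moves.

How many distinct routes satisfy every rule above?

Need simple routes of exactly 4 moves from F to I (Manhattan distance 2, so 1 moves are spent on a detour and 1 undoing it).
Enumerating: F B A D I | F J M L I | F H K J I.
That gives 3 routes.

3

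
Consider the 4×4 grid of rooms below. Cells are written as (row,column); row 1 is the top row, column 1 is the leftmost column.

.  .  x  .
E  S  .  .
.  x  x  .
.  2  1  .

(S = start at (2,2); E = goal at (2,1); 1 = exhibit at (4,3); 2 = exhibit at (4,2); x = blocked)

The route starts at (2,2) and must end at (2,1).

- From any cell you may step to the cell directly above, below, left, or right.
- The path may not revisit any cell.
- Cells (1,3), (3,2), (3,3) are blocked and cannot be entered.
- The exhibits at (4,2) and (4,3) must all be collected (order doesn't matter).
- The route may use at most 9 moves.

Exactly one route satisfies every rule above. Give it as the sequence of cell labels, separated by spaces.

(2,2) (2,3) (2,4) (3,4) (4,4) (4,3) (4,2) (4,1) (3,1) (2,1)

The budget equals the shortest possible length, so every move has to be on a shortest route through the required cells.
Route from (2,2): 2× right (reaching (2,4)), 2× down (reaching (4,4)), 3× left (reaching (4,1)), 2× up (reaching (2,1)) — 9 moves in all.
Check: all required cells visited; 9 ≤ 9 moves.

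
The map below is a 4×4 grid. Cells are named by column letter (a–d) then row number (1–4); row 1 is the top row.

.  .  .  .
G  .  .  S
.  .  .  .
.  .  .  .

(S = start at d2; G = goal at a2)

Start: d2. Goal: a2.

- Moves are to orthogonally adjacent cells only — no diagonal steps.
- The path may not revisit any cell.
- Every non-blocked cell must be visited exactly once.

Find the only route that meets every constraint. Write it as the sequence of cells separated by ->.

d2 -> d1 -> c1 -> c2 -> c3 -> d3 -> d4 -> c4 -> b4 -> a4 -> a3 -> b3 -> b2 -> b1 -> a1 -> a2

Need to visit all 16 open cells exactly once, starting at d2 and ending at a2.
Route from d2: up to d1, left to c1, 2× down (reaching c3), right to d3, down to d4, 3× left (reaching a4), up to a3, right to b3, 2× up (reaching b1), left to a1, down to a2 — 15 moves in all.
Check: all 16 open cells covered.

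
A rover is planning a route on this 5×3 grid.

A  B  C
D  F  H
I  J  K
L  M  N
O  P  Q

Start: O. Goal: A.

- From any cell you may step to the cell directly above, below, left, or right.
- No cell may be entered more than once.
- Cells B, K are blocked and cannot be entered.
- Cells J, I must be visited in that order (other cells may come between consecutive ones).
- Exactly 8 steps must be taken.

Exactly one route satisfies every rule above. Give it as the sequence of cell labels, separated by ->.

O -> P -> Q -> N -> M -> J -> I -> D -> A

The waypoints must appear in the order J, I, with no cell reused.
Route from O: 2× right (reaching Q), up to N, left to M, up to J, left to I, 2× up (reaching A) — 8 moves in all.
Check: order respected (J at step 5, I at step 6); 8 moves as required.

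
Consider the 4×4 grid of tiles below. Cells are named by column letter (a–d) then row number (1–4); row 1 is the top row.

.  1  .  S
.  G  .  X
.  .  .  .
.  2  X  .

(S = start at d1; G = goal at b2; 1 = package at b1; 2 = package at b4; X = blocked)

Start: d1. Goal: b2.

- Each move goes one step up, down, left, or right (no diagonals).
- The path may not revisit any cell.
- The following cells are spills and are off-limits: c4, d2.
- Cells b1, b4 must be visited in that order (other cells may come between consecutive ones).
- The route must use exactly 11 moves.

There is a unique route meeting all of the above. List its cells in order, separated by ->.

The waypoints must appear in the order b1, b4, with no cell reused.
Route from d1: left 3 to a1, down 3 to a4, right 1 to b4, up 1 to b3, right 1 to c3, up 1 to c2, left 1 to b2 — 11 moves in all.
Check: order respected (1 at step 2, 2 at step 7); 11 moves as required.

d1 -> c1 -> b1 -> a1 -> a2 -> a3 -> a4 -> b4 -> b3 -> c3 -> c2 -> b2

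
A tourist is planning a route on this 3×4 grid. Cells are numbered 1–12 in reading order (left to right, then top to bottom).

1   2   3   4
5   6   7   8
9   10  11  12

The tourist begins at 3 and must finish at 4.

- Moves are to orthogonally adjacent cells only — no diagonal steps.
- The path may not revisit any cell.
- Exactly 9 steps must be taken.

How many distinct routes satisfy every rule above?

9

Need simple routes of exactly 9 moves from 3 to 4 (Manhattan distance 1, so 4 moves are spent on a detour and 4 undoing it).
Branch systematically from the start, pruning whenever the remaining move budget drops below the Manhattan distance to 4 or differs from it in parity. Grouping the completions by first move — via 7: 1; via 2: 8 (no valid completion starts via 4) — and summing: 1 + 8 = 9.
That gives 9 routes.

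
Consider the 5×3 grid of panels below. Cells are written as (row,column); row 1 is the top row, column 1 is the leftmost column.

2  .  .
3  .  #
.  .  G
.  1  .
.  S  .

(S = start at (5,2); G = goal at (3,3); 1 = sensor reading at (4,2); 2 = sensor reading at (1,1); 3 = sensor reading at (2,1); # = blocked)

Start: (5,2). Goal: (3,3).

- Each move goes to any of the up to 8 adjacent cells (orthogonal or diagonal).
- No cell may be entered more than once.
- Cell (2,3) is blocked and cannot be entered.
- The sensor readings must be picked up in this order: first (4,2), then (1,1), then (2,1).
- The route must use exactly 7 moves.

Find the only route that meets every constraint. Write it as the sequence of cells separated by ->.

The waypoints must appear in the order (4,2), (1,1), (2,1), with no cell reused.
Route from (5,2): up 1 to (4,2), up-left 1 to (3,1), up-right 1 to (2,2), up-left 1 to (1,1), down 1 to (2,1), down-right 1 to (3,2), right 1 to (3,3) — 7 moves in all.
Check: order respected (1 at step 1, 2 at step 4, 3 at step 5); 7 moves as required.

(5,2) -> (4,2) -> (3,1) -> (2,2) -> (1,1) -> (2,1) -> (3,2) -> (3,3)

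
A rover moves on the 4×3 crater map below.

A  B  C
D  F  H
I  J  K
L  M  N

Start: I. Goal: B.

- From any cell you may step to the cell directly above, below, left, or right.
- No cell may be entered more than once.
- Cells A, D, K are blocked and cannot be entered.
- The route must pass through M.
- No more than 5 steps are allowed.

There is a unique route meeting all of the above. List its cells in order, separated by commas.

I, L, M, J, F, B

The 5-move cap with required stops at M leaves no slack for detours.
Route from I: down 1 to L, right 1 to M, up 3 to B — 5 moves in all.
Check: all required cells visited; 5 ≤ 5 moves.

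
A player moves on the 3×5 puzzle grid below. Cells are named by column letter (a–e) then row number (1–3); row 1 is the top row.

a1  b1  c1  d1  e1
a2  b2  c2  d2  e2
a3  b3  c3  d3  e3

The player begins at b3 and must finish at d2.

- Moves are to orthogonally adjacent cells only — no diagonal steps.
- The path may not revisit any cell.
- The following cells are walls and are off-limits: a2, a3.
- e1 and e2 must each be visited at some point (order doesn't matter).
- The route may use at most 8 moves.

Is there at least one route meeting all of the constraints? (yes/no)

One route that works: b3 → b2 → b1 → c1 → d1 → e1 → e2 → d2.

yes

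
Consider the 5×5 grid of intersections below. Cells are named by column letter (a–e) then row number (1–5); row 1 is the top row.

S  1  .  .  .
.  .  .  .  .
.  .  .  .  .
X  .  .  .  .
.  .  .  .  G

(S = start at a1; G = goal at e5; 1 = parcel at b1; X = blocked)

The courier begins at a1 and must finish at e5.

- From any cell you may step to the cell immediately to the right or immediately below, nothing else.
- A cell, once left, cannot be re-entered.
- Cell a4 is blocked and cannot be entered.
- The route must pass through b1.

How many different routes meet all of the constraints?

A right/down-only route from a1 to e5 makes exactly 4 down-moves and 4 right-moves in some order.
With no other constraints that would be C(8,4) = 70 routes.
Split at b1 and multiply the segment counts (each segment already excludes blocked cells): a1→b1: 1; b1→e5: 35; product = 35.
That gives 35 routes.

35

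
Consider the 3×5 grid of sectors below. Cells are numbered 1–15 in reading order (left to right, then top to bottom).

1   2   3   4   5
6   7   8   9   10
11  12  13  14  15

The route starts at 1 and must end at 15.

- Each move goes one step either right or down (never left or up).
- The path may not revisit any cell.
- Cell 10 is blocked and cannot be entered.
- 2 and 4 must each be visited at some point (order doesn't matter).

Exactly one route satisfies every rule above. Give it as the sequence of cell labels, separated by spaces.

Moves only go right or down, so the column and row indices never decrease.
Route from 1: right 3 to 4, down 2 to 14, right 1 to 15 — 6 moves in all.
Check: all required cells visited.

1 2 3 4 9 14 15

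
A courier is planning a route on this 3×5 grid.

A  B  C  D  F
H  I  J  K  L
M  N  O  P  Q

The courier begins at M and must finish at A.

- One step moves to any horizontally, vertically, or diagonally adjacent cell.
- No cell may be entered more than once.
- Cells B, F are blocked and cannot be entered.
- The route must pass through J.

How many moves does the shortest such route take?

Any route passes through J somewhere between M and A. Summing Chebyshev distances along the two legs (M → J → A) gives a lower bound of 2 + 2 = 4 moves.
A route of 4 moves achieves this: M → N → J → I → A.
Since 4 matches the lower bound, it is optimal.

4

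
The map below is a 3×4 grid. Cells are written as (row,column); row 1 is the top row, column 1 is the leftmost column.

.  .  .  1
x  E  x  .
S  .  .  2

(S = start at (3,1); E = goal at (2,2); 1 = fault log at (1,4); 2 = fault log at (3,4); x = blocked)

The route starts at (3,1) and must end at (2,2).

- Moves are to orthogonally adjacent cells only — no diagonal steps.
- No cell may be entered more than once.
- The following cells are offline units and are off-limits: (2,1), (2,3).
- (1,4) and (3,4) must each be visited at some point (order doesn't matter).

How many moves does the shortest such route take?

8

Any route passes through (1,4) and (3,4) in some order between (3,1) and (2,2). Summing Manhattan distances along each leg and taking the cheapest ordering ((3,1) → (3,4) → (1,4) → (2,2)) gives a lower bound of 3 + 2 + 3 = 8 moves.
A route of 8 moves achieves this: (3,1) → (3,2) → (3,3) → (3,4) → (2,4) → (1,4) → (1,3) → (1,2) → (2,2).
Since 8 matches the lower bound, it is optimal.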